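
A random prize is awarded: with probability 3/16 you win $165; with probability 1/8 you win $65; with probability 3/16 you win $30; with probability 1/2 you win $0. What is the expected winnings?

E[payout] = 165·3/16 + 65·1/8 + 30·3/16 + 0·1/2
 = 495/16 + 65/8 + 45/8 + 0
 = 715/16

44.6875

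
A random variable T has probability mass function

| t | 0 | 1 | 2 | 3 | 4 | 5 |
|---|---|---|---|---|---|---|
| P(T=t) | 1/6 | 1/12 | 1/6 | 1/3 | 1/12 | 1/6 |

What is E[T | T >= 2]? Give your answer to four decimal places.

P(T >= 2) = 1/6 + 1/3 + 1/12 + 1/6 = 3/4.
E[T | T >= 2] = [2·1/6 + 3·1/3 + 4·1/12 + 5·1/6] / (3/4)
 = 5/2 / (3/4)
 = 10/3

3.3333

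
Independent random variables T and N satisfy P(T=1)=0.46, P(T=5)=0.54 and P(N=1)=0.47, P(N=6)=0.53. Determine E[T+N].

E[T+N] = Σ_t Σ_n (t+n) · P(T=t)P(N=n)
 = 2·0.2162 + 7·0.2438 + 6·0.2538 + 11·0.2862
 = 0.4324 + 1.7066 + 1.5228 + 3.1482
 = 6.81

6.81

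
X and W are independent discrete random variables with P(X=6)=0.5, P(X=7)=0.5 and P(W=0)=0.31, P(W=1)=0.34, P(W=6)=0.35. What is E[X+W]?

E[X+W] = Σ_x Σ_w (x+w) · P(X=x)P(W=w)
 = 6·0.155 + 7·0.17 + 12·0.175 + 7·0.155 + 8·0.17 + 13·0.175
 = 0.93 + 1.19 + 2.1 + 1.085 + 1.36 + 2.275
 = 8.94

8.94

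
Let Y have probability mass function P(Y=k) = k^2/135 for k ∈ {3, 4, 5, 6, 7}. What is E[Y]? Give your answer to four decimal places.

E[Y] = Σ y·P(Y=y)
 = 3·1/15 + 4·16/135 + 5·5/27 + 6·4/15 + 7·49/135
 = 1/5 + 64/135 + 25/27 + 8/5 + 343/135
 = 155/27

5.7407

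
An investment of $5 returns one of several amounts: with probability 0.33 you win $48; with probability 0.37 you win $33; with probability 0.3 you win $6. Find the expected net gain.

24.85

E[payout] = 48·0.33 + 33·0.37 + 6·0.3
 = 15.84 + 12.21 + 1.8
 = 29.85
Net = 29.85 - 5 = 24.85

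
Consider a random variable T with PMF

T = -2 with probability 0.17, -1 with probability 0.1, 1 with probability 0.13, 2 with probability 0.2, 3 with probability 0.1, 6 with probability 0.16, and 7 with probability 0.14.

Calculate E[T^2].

E[T^2] = Σ t^2·P(T=t)
 = 4·0.17 + 1·0.1 + 1·0.13 + 4·0.2 + 9·0.1 + 36·0.16 + 49·0.14
 = 0.68 + 0.1 + 0.13 + 0.8 + 0.9 + 5.76 + 6.86
 = 15.23

15.23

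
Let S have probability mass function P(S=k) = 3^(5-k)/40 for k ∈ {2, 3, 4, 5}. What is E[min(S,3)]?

2.325

E[min(S,3)] = Σ min(s,3)·P(S=s)
 = 2·27/40 + 3·9/40 + 3·3/40 + 3·1/40
 = 27/20 + 27/40 + 9/40 + 3/40
 = 93/40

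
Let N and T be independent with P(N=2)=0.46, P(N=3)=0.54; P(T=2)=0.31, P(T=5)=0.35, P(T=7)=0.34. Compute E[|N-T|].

E[|N-T|] = Σ_n Σ_t |n-t| · P(N=n)P(T=t)
 = 0·0.1426 + 3·0.161 + 5·0.1564 + 1·0.1674 + 2·0.189 + 4·0.1836
 = 0 + 0.483 + 0.782 + 0.1674 + 0.378 + 0.7344
 = 2.5448

2.5448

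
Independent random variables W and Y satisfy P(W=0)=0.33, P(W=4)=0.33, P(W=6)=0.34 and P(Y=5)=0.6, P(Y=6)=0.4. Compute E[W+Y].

8.76

E[W+Y] = Σ_w Σ_y (w+y) · P(W=w)P(Y=y)
 = 5·0.198 + 6·0.132 + 9·0.198 + 10·0.132 + 11·0.204 + 12·0.136
 = 0.99 + 0.792 + 1.782 + 1.32 + 2.244 + 1.632
 = 8.76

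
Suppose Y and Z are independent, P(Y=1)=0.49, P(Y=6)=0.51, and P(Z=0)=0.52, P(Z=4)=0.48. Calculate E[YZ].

6.816

E[YZ] = Σ_y Σ_z yz · P(Y=y)P(Z=z)
 = 0·0.2548 + 4·0.2352 + 0·0.2652 + 24·0.2448
 = 0 + 0.9408 + 0 + 5.8752
 = 6.816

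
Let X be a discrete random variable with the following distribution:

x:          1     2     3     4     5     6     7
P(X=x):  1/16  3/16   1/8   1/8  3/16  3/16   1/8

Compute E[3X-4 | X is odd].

9.5

P(X is odd) = 1/16 + 1/8 + 3/16 + 1/8 = 1/2.
E[3X-4 | X is odd] = [(-1)·1/16 + 5·1/8 + 11·3/16 + 17·1/8] / (1/2)
 = 19/4 / (1/2)
 = 19/2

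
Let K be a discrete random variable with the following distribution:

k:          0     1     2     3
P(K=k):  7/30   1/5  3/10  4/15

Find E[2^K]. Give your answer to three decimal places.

3.967

E[2^K] = Σ 2^k·P(K=k)
 = 1·7/30 + 2·1/5 + 4·3/10 + 8·4/15
 = 7/30 + 2/5 + 6/5 + 32/15
 = 119/30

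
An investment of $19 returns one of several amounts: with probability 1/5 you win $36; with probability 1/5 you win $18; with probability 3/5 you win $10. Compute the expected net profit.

-2.2

E[payout] = 36·1/5 + 18·1/5 + 10·3/5
 = 36/5 + 18/5 + 6
 = 84/5
Net = 84/5 - 19 = -11/5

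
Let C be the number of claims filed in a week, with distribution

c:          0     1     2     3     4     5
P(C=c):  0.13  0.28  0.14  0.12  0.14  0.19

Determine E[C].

2.43

E[C] = Σ c·P(C=c)
 = 0·0.13 + 1·0.28 + 2·0.14 + 3·0.12 + 4·0.14 + 5·0.19
 = 0 + 0.28 + 0.28 + 0.36 + 0.56 + 0.95
 = 2.43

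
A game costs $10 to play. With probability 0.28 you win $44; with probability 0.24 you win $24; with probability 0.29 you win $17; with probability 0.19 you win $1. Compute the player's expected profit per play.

13.2

E[payout] = 44·0.28 + 24·0.24 + 17·0.29 + 1·0.19
 = 12.32 + 5.76 + 4.93 + 0.19
 = 23.2
Net = 23.2 - 10 = 13.2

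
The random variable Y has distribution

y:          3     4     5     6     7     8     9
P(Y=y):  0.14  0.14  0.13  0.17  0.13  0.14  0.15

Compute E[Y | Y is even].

6

P(Y is even) = 0.14 + 0.17 + 0.14 = 0.45.
E[Y | Y is even] = [4·0.14 + 6·0.17 + 8·0.14] / 0.45
 = 2.7 / 0.45
 = 6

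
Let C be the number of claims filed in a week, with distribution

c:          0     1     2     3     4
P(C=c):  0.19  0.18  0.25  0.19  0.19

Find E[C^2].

E[C^2] = Σ c^2·P(C=c)
 = 0·0.19 + 1·0.18 + 4·0.25 + 9·0.19 + 16·0.19
 = 0 + 0.18 + 1 + 1.71 + 3.04
 = 5.93

5.93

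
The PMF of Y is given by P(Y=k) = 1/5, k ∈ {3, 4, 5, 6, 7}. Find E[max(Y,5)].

E[max(Y,5)] = Σ max(y,5)·P(Y=y)
 = 5·1/5 + 5·1/5 + 5·1/5 + 6·1/5 + 7·1/5
 = 1 + 1 + 1 + 6/5 + 7/5
 = 28/5

5.6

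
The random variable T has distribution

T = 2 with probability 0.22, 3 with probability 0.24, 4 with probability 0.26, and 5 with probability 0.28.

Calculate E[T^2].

E[T^2] = Σ t^2·P(T=t)
 = 4·0.22 + 9·0.24 + 16·0.26 + 25·0.28
 = 0.88 + 2.16 + 4.16 + 7
 = 14.2

14.2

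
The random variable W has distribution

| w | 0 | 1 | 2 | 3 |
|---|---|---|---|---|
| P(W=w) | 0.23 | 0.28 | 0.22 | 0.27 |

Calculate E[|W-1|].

0.99

E[|W-1|] = Σ |w-1|·P(W=w)
 = 1·0.23 + 0·0.28 + 1·0.22 + 2·0.27
 = 0.23 + 0 + 0.22 + 0.54
 = 0.99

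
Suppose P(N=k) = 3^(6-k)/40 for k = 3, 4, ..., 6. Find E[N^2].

E[N^2] = Σ n^2·P(N=n)
 = 9·27/40 + 16·9/40 + 25·3/40 + 36·1/40
 = 243/40 + 18/5 + 15/8 + 9/10
 = 249/20

12.45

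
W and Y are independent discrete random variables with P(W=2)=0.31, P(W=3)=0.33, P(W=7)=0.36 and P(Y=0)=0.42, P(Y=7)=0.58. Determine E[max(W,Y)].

E[max(W,Y)] = Σ_w Σ_y max(w,y) · P(W=w)P(Y=y)
 = 2·0.1302 + 7·0.1798 + 3·0.1386 + 7·0.1914 + 7·0.1512 + 7·0.2088
 = 0.2604 + 1.2586 + 0.4158 + 1.3398 + 1.0584 + 1.4616
 = 5.7946

5.7946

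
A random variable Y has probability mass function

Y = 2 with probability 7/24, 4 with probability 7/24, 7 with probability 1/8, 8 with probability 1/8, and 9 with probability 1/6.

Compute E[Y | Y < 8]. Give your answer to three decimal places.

3.706

P(Y < 8) = 7/24 + 7/24 + 1/8 = 17/24.
E[Y | Y < 8] = [2·7/24 + 4·7/24 + 7·1/8] / (17/24)
 = 21/8 / (17/24)
 = 63/17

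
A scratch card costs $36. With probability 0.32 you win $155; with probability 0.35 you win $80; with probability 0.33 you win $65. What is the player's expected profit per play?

63.05

E[payout] = 155·0.32 + 80·0.35 + 65·0.33
 = 49.6 + 28 + 21.45
 = 99.05
Net = 99.05 - 36 = 63.05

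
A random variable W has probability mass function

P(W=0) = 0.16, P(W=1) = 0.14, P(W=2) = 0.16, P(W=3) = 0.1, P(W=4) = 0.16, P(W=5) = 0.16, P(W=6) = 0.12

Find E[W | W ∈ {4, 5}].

P(W ∈ {4, 5}) = 0.16 + 0.16 = 0.32.
E[W | W ∈ {4, 5}] = [4·0.16 + 5·0.16] / 0.32
 = 1.44 / 0.32
 = 9/2

4.5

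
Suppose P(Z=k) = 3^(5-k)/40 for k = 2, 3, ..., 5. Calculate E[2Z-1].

E[2Z-1] = Σ (2z-1)·P(Z=z)
 = 3·27/40 + 5·9/40 + 7·3/40 + 9·1/40
 = 81/40 + 9/8 + 21/40 + 9/40
 = 39/10

3.9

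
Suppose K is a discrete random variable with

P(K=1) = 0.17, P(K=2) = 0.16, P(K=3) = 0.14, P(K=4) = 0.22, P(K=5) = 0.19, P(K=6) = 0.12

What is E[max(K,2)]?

E[max(K,2)] = Σ max(k,2)·P(K=k)
 = 2·0.17 + 2·0.16 + 3·0.14 + 4·0.22 + 5·0.19 + 6·0.12
 = 0.34 + 0.32 + 0.42 + 0.88 + 0.95 + 0.72
 = 3.63

3.63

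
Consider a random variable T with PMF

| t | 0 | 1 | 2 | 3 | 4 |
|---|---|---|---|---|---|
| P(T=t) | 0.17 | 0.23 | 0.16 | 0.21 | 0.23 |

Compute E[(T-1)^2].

3.24

E[(T-1)^2] = Σ (t-1)^2·P(T=t)
 = 1·0.17 + 0·0.23 + 1·0.16 + 4·0.21 + 9·0.23
 = 0.17 + 0 + 0.16 + 0.84 + 2.07
 = 3.24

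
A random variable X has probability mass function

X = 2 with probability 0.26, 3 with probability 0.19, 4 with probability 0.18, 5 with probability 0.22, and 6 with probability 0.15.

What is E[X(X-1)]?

12.72

E[X(X-1)] = Σ x(x-1)·P(X=x)
 = 2·0.26 + 6·0.19 + 12·0.18 + 20·0.22 + 30·0.15
 = 0.52 + 1.14 + 2.16 + 4.4 + 4.5
 = 12.72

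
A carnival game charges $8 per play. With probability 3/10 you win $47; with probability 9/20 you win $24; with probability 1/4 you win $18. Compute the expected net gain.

E[payout] = 47·3/10 + 24·9/20 + 18·1/4
 = 141/10 + 54/5 + 9/2
 = 147/5
Net = 147/5 - 8 = 107/5

21.4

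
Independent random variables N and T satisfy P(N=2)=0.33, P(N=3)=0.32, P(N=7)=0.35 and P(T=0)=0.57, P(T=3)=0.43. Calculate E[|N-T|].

E[|N-T|] = Σ_n Σ_t |n-t| · P(N=n)P(T=t)
 = 2·0.1881 + 1·0.1419 + 3·0.1824 + 0·0.1376 + 7·0.1995 + 4·0.1505
 = 0.3762 + 0.1419 + 0.5472 + 0 + 1.3965 + 0.602
 = 3.0638

3.0638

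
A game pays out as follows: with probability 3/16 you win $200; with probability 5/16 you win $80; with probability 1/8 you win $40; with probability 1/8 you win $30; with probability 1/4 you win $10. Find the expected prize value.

E[payout] = 200·3/16 + 80·5/16 + 40·1/8 + 30·1/8 + 10·1/4
 = 75/2 + 25 + 5 + 15/4 + 5/2
 = 295/4

73.75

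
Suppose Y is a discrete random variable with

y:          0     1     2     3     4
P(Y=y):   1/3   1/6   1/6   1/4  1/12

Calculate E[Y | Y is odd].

2.2

P(Y is odd) = 1/6 + 1/4 = 5/12.
E[Y | Y is odd] = [1·1/6 + 3·1/4] / (5/12)
 = 11/12 / (5/12)
 = 11/5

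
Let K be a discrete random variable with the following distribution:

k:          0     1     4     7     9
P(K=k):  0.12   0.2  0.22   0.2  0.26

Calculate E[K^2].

E[K^2] = Σ k^2·P(K=k)
 = 0·0.12 + 1·0.2 + 16·0.22 + 49·0.2 + 81·0.26
 = 0 + 0.2 + 3.52 + 9.8 + 21.06
 = 34.58

34.58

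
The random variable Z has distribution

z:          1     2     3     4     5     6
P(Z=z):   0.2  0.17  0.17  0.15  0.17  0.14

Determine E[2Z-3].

E[2Z-3] = Σ (2z-3)·P(Z=z)
 = (-1)·0.2 + 1·0.17 + 3·0.17 + 5·0.15 + 7·0.17 + 9·0.14
 = (-0.2) + 0.17 + 0.51 + 0.75 + 1.19 + 1.26
 = 3.68

3.68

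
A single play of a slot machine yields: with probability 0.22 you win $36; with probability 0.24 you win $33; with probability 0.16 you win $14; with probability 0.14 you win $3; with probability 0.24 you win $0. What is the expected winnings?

E[payout] = 36·0.22 + 33·0.24 + 14·0.16 + 3·0.14 + 0·0.24
 = 7.92 + 7.92 + 2.24 + 0.42 + 0
 = 18.5

18.5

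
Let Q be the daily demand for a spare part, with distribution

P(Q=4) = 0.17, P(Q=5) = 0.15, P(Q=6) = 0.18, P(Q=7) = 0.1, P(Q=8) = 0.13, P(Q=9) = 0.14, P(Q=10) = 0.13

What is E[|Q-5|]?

2.15

E[|Q-5|] = Σ |q-5|·P(Q=q)
 = 1·0.17 + 0·0.15 + 1·0.18 + 2·0.1 + 3·0.13 + 4·0.14 + 5·0.13
 = 0.17 + 0 + 0.18 + 0.2 + 0.39 + 0.56 + 0.65
 = 2.15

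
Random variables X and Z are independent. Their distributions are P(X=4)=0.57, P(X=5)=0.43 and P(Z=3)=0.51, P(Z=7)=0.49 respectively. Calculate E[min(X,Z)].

3.7007

E[min(X,Z)] = Σ_x Σ_z min(x,z) · P(X=x)P(Z=z)
 = 3·0.2907 + 4·0.2793 + 3·0.2193 + 5·0.2107
 = 0.8721 + 1.1172 + 0.6579 + 1.0535
 = 3.7007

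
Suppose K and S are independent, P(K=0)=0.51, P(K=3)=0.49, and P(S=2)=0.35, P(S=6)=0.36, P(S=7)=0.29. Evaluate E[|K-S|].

E[|K-S|] = Σ_k Σ_s |k-s| · P(K=k)P(S=s)
 = 2·0.1785 + 6·0.1836 + 7·0.1479 + 1·0.1715 + 3·0.1764 + 4·0.1421
 = 0.357 + 1.1016 + 1.0353 + 0.1715 + 0.5292 + 0.5684
 = 3.763

3.763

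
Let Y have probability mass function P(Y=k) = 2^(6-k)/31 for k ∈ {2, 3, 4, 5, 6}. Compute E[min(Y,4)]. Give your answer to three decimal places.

E[min(Y,4)] = Σ min(y,4)·P(Y=y)
 = 2·16/31 + 3·8/31 + 4·4/31 + 4·2/31 + 4·1/31
 = 32/31 + 24/31 + 16/31 + 8/31 + 4/31
 = 84/31

2.710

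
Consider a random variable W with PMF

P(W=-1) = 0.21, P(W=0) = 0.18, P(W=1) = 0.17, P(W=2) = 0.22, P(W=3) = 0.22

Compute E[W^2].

3.24

E[W^2] = Σ w^2·P(W=w)
 = 1·0.21 + 0·0.18 + 1·0.17 + 4·0.22 + 9·0.22
 = 0.21 + 0 + 0.17 + 0.88 + 1.98
 = 3.24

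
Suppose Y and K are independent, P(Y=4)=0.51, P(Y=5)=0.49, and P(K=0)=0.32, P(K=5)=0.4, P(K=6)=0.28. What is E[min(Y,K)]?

E[min(Y,K)] = Σ_y Σ_k min(y,k) · P(Y=y)P(K=k)
 = 0·0.1632 + 4·0.204 + 4·0.1428 + 0·0.1568 + 5·0.196 + 5·0.1372
 = 0 + 0.816 + 0.5712 + 0 + 0.98 + 0.686
 = 3.0532

3.0532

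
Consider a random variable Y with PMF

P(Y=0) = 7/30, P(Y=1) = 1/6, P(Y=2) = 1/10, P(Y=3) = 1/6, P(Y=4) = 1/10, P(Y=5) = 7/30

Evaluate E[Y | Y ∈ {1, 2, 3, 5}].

3.05

P(Y ∈ {1, 2, 3, 5}) = 1/6 + 1/10 + 1/6 + 7/30 = 2/3.
E[Y | Y ∈ {1, 2, 3, 5}] = [1·1/6 + 2·1/10 + 3·1/6 + 5·7/30] / (2/3)
 = 61/30 / (2/3)
 = 61/20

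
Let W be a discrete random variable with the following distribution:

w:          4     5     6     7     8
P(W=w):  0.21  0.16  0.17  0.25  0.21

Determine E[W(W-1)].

E[W(W-1)] = Σ w(w-1)·P(W=w)
 = 12·0.21 + 20·0.16 + 30·0.17 + 42·0.25 + 56·0.21
 = 2.52 + 3.2 + 5.1 + 10.5 + 11.76
 = 33.08

33.08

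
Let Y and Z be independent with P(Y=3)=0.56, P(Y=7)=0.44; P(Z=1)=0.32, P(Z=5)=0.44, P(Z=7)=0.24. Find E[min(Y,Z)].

E[min(Y,Z)] = Σ_y Σ_z min(y,z) · P(Y=y)P(Z=z)
 = 1·0.1792 + 3·0.2464 + 3·0.1344 + 1·0.1408 + 5·0.1936 + 7·0.1056
 = 0.1792 + 0.7392 + 0.4032 + 0.1408 + 0.968 + 0.7392
 = 3.1696

3.1696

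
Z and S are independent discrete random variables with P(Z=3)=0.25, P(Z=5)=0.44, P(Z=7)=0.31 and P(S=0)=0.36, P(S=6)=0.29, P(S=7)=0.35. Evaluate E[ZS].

E[ZS] = Σ_z Σ_s zs · P(Z=z)P(S=s)
 = 0·0.09 + 18·0.0725 + 21·0.0875 + 0·0.1584 + 30·0.1276 + 35·0.154 + 0·0.1116 + 42·0.0899 + 49·0.1085
 = 0 + 1.305 + 1.8375 + 0 + 3.828 + 5.39 + 0 + 3.7758 + 5.3165
 = 21.4528

21.4528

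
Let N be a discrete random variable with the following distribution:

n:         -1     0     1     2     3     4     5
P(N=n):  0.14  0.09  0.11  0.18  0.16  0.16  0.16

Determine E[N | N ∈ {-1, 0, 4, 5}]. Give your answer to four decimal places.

P(N ∈ {-1, 0, 4, 5}) = 0.14 + 0.09 + 0.16 + 0.16 = 0.55.
E[N | N ∈ {-1, 0, 4, 5}] = [(-1)·0.14 + 0·0.09 + 4·0.16 + 5·0.16] / 0.55
 = 1.3 / 0.55
 = 26/11

2.3636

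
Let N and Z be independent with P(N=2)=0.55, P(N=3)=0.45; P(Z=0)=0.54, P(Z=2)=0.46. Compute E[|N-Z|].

1.53

E[|N-Z|] = Σ_n Σ_z |n-z| · P(N=n)P(Z=z)
 = 2·0.297 + 0·0.253 + 3·0.243 + 1·0.207
 = 0.594 + 0 + 0.729 + 0.207
 = 1.53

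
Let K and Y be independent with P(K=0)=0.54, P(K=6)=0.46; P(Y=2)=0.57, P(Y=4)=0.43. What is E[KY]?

E[KY] = Σ_k Σ_y ky · P(K=k)P(Y=y)
 = 0·0.3078 + 0·0.2322 + 12·0.2622 + 24·0.1978
 = 0 + 0 + 3.1464 + 4.7472
 = 7.8936

7.8936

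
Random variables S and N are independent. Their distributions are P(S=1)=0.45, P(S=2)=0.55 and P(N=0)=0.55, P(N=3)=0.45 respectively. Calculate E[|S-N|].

1.505

E[|S-N|] = Σ_s Σ_n |s-n| · P(S=s)P(N=n)
 = 1·0.2475 + 2·0.2025 + 2·0.3025 + 1·0.2475
 = 0.2475 + 0.405 + 0.605 + 0.2475
 = 1.505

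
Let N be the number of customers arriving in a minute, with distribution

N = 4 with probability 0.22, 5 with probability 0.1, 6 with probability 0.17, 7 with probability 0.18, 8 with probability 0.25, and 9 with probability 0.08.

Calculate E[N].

E[N] = Σ n·P(N=n)
 = 4·0.22 + 5·0.1 + 6·0.17 + 7·0.18 + 8·0.25 + 9·0.08
 = 0.88 + 0.5 + 1.02 + 1.26 + 2 + 0.72
 = 6.38

6.38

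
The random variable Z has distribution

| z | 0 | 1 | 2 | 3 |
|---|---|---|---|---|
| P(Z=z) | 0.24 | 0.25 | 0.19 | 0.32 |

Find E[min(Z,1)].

E[min(Z,1)] = Σ min(z,1)·P(Z=z)
 = 0·0.24 + 1·0.25 + 1·0.19 + 1·0.32
 = 0 + 0.25 + 0.19 + 0.32
 = 0.76

0.76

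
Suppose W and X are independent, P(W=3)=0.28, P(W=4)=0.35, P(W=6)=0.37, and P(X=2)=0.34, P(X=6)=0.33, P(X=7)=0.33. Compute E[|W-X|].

2.1828

E[|W-X|] = Σ_w Σ_x |w-x| · P(W=w)P(X=x)
 = 1·0.0952 + 3·0.0924 + 4·0.0924 + 2·0.119 + 2·0.1155 + 3·0.1155 + 4·0.1258 + 0·0.1221 + 1·0.1221
 = 0.0952 + 0.2772 + 0.3696 + 0.238 + 0.231 + 0.3465 + 0.5032 + 0 + 0.1221
 = 2.1828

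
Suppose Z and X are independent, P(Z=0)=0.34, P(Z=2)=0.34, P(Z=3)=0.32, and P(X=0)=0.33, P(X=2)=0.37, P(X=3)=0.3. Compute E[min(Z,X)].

0.9804

E[min(Z,X)] = Σ_z Σ_x min(z,x) · P(Z=z)P(X=x)
 = 0·0.1122 + 0·0.1258 + 0·0.102 + 0·0.1122 + 2·0.1258 + 2·0.102 + 0·0.1056 + 2·0.1184 + 3·0.096
 = 0 + 0 + 0 + 0 + 0.2516 + 0.204 + 0 + 0.2368 + 0.288
 = 0.9804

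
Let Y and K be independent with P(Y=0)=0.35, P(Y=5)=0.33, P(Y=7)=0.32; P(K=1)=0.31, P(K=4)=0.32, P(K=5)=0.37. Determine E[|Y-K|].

E[|Y-K|] = Σ_y Σ_k |y-k| · P(Y=y)P(K=k)
 = 1·0.1085 + 4·0.112 + 5·0.1295 + 4·0.1023 + 1·0.1056 + 0·0.1221 + 6·0.0992 + 3·0.1024 + 2·0.1184
 = 0.1085 + 0.448 + 0.6475 + 0.4092 + 0.1056 + 0 + 0.5952 + 0.3072 + 0.2368
 = 2.858

2.858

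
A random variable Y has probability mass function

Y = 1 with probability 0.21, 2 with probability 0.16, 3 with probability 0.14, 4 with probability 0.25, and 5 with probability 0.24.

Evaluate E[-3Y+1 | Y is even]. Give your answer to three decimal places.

P(Y is even) = 0.16 + 0.25 = 0.41.
E[-3Y+1 | Y is even] = [(-5)·0.16 + (-11)·0.25] / 0.41
 = -3.55 / 0.41
 = -355/41

-8.659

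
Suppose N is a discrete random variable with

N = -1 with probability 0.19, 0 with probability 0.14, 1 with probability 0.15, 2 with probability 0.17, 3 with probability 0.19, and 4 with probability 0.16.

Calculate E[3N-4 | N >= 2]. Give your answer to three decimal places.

4.942

P(N >= 2) = 0.17 + 0.19 + 0.16 = 0.52.
E[3N-4 | N >= 2] = [2·0.17 + 5·0.19 + 8·0.16] / 0.52
 = 2.57 / 0.52
 = 257/52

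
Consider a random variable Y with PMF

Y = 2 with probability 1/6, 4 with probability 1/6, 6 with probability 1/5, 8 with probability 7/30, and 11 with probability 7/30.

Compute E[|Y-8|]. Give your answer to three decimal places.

E[|Y-8|] = Σ |y-8|·P(Y=y)
 = 6·1/6 + 4·1/6 + 2·1/5 + 0·7/30 + 3·7/30
 = 1 + 2/3 + 2/5 + 0 + 7/10
 = 83/30

2.767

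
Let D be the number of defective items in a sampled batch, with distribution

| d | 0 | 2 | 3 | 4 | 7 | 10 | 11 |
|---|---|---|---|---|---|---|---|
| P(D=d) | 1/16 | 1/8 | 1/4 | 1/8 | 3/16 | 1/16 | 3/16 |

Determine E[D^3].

E[D^3] = Σ d^3·P(D=d)
 = 0·1/16 + 8·1/8 + 27·1/4 + 64·1/8 + 343·3/16 + 1000·1/16 + 1331·3/16
 = 0 + 1 + 27/4 + 8 + 1029/16 + 125/2 + 3993/16
 = 3137/8

392.125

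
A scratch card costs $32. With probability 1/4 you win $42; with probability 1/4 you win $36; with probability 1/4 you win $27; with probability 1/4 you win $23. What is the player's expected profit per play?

E[payout] = 42·1/4 + 36·1/4 + 27·1/4 + 23·1/4
 = 21/2 + 9 + 27/4 + 23/4
 = 32
Net = 32 - 32 = 0

0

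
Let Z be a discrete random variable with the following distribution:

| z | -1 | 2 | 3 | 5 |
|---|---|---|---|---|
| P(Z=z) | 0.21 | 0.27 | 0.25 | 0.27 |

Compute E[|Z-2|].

E[|Z-2|] = Σ |z-2|·P(Z=z)
 = 3·0.21 + 0·0.27 + 1·0.25 + 3·0.27
 = 0.63 + 0 + 0.25 + 0.81
 = 1.69

1.69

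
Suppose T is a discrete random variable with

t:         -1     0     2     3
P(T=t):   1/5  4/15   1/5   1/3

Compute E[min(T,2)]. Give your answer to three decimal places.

0.867

E[min(T,2)] = Σ min(t,2)·P(T=t)
 = (-1)·1/5 + 0·4/15 + 2·1/5 + 2·1/3
 = (-1/5) + 0 + 2/5 + 2/3
 = 13/15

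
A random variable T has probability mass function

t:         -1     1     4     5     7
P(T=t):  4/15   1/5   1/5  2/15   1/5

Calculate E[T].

E[T] = Σ t·P(T=t)
 = (-1)·4/15 + 1·1/5 + 4·1/5 + 5·2/15 + 7·1/5
 = (-4/15) + 1/5 + 4/5 + 2/3 + 7/5
 = 14/5

2.8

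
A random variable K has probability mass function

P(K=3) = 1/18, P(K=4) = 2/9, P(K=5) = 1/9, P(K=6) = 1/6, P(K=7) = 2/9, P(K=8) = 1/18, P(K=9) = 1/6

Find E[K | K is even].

P(K is even) = 2/9 + 1/6 + 1/18 = 4/9.
E[K | K is even] = [4·2/9 + 6·1/6 + 8·1/18] / (4/9)
 = 7/3 / (4/9)
 = 21/4

5.25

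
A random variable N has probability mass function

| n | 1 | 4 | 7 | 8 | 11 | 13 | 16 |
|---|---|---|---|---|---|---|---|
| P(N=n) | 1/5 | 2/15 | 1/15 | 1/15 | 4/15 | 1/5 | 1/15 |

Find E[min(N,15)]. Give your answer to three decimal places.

8.267

E[min(N,15)] = Σ min(n,15)·P(N=n)
 = 1·1/5 + 4·2/15 + 7·1/15 + 8·1/15 + 11·4/15 + 13·1/5 + 15·1/15
 = 1/5 + 8/15 + 7/15 + 8/15 + 44/15 + 13/5 + 1
 = 124/15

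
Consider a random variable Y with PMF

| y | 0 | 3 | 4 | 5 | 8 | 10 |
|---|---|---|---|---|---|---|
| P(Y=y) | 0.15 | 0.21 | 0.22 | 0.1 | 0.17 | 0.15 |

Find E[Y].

E[Y] = Σ y·P(Y=y)
 = 0·0.15 + 3·0.21 + 4·0.22 + 5·0.1 + 8·0.17 + 10·0.15
 = 0 + 0.63 + 0.88 + 0.5 + 1.36 + 1.5
 = 4.87

4.87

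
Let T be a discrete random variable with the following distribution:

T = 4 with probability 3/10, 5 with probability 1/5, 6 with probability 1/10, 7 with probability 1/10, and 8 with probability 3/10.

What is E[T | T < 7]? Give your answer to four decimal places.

4.6667

P(T < 7) = 3/10 + 1/5 + 1/10 = 3/5.
E[T | T < 7] = [4·3/10 + 5·1/5 + 6·1/10] / (3/5)
 = 14/5 / (3/5)
 = 14/3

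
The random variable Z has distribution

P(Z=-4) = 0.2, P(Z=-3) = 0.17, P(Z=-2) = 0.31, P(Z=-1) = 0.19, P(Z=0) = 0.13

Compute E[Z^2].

E[Z^2] = Σ z^2·P(Z=z)
 = 16·0.2 + 9·0.17 + 4·0.31 + 1·0.19 + 0·0.13
 = 3.2 + 1.53 + 1.24 + 0.19 + 0
 = 6.16

6.16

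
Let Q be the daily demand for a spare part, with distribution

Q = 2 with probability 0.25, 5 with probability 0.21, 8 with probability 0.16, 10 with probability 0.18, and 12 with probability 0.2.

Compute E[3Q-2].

19.09

E[3Q-2] = Σ (3q-2)·P(Q=q)
 = 4·0.25 + 13·0.21 + 22·0.16 + 28·0.18 + 34·0.2
 = 1 + 2.73 + 3.52 + 5.04 + 6.8
 = 19.09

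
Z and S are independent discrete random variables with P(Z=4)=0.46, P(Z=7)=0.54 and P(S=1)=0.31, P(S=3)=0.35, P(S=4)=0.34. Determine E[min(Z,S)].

E[min(Z,S)] = Σ_z Σ_s min(z,s) · P(Z=z)P(S=s)
 = 1·0.1426 + 3·0.161 + 4·0.1564 + 1·0.1674 + 3·0.189 + 4·0.1836
 = 0.1426 + 0.483 + 0.6256 + 0.1674 + 0.567 + 0.7344
 = 2.72

2.72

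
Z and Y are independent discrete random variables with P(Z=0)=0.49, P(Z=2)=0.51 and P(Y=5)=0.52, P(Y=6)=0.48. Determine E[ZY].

5.5896

E[ZY] = Σ_z Σ_y zy · P(Z=z)P(Y=y)
 = 0·0.2548 + 0·0.2352 + 10·0.2652 + 12·0.2448
 = 0 + 0 + 2.652 + 2.9376
 = 5.5896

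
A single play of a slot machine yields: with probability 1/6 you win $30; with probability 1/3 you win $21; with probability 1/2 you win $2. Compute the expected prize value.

E[payout] = 30·1/6 + 21·1/3 + 2·1/2
 = 5 + 7 + 1
 = 13

13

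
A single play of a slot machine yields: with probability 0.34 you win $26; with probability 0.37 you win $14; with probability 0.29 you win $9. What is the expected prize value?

E[payout] = 26·0.34 + 14·0.37 + 9·0.29
 = 8.84 + 5.18 + 2.61
 = 16.63

16.63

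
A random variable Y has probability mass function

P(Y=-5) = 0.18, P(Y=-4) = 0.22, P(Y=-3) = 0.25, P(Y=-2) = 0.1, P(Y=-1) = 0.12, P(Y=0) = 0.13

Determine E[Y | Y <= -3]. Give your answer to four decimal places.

P(Y <= -3) = 0.18 + 0.22 + 0.25 = 0.65.
E[Y | Y <= -3] = [(-5)·0.18 + (-4)·0.22 + (-3)·0.25] / 0.65
 = -2.53 / 0.65
 = -253/65

-3.8923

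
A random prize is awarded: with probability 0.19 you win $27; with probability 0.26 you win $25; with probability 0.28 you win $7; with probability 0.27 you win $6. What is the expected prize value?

15.21

E[payout] = 27·0.19 + 25·0.26 + 7·0.28 + 6·0.27
 = 5.13 + 6.5 + 1.96 + 1.62
 = 15.21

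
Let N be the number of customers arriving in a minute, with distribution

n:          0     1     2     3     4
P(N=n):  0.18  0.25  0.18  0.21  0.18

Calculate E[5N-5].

4.8

E[5N-5] = Σ (5n-5)·P(N=n)
 = (-5)·0.18 + 0·0.25 + 5·0.18 + 10·0.21 + 15·0.18
 = (-0.9) + 0 + 0.9 + 2.1 + 2.7
 = 4.8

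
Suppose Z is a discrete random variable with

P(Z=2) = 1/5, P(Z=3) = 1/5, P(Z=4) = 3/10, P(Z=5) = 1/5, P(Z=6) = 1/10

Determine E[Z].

E[Z] = Σ z·P(Z=z)
 = 2·1/5 + 3·1/5 + 4·3/10 + 5·1/5 + 6·1/10
 = 2/5 + 3/5 + 6/5 + 1 + 3/5
 = 19/5

3.8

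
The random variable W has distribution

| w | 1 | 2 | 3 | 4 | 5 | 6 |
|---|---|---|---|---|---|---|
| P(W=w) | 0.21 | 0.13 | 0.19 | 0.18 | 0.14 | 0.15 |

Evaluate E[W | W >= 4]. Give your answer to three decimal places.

4.936

P(W >= 4) = 0.18 + 0.14 + 0.15 = 0.47.
E[W | W >= 4] = [4·0.18 + 5·0.14 + 6·0.15] / 0.47
 = 2.32 / 0.47
 = 232/47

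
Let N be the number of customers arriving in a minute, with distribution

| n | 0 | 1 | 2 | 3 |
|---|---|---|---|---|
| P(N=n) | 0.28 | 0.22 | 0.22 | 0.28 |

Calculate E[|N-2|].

1.06

E[|N-2|] = Σ |n-2|·P(N=n)
 = 2·0.28 + 1·0.22 + 0·0.22 + 1·0.28
 = 0.56 + 0.22 + 0 + 0.28
 = 1.06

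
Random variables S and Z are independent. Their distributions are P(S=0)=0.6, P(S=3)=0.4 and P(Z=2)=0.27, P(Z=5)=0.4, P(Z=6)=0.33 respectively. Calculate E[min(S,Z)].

1.092

E[min(S,Z)] = Σ_s Σ_z min(s,z) · P(S=s)P(Z=z)
 = 0·0.162 + 0·0.24 + 0·0.198 + 2·0.108 + 3·0.16 + 3·0.132
 = 0 + 0 + 0 + 0.216 + 0.48 + 0.396
 = 1.092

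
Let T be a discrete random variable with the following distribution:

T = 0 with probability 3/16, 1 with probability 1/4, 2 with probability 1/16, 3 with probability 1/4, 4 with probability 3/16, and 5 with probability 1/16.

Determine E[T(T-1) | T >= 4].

P(T >= 4) = 3/16 + 1/16 = 1/4.
E[T(T-1) | T >= 4] = [12·3/16 + 20·1/16] / (1/4)
 = 7/2 / (1/4)
 = 14

14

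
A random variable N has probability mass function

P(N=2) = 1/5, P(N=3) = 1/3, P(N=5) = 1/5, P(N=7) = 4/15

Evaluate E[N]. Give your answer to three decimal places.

4.267

E[N] = Σ n·P(N=n)
 = 2·1/5 + 3·1/3 + 5·1/5 + 7·4/15
 = 2/5 + 1 + 1 + 28/15
 = 64/15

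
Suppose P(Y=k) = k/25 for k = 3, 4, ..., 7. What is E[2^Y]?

61.12

E[2^Y] = Σ 2^y·P(Y=y)
 = 8·3/25 + 16·4/25 + 32·1/5 + 64·6/25 + 128·7/25
 = 24/25 + 64/25 + 32/5 + 384/25 + 896/25
 = 1528/25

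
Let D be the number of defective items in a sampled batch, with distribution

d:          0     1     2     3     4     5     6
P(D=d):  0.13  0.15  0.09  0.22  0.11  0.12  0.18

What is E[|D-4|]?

1.85

E[|D-4|] = Σ |d-4|·P(D=d)
 = 4·0.13 + 3·0.15 + 2·0.09 + 1·0.22 + 0·0.11 + 1·0.12 + 2·0.18
 = 0.52 + 0.45 + 0.18 + 0.22 + 0 + 0.12 + 0.36
 = 1.85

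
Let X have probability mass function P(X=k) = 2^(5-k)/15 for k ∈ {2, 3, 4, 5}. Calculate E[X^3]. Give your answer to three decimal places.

E[X^3] = Σ x^3·P(X=x)
 = 8·8/15 + 27·4/15 + 64·2/15 + 125·1/15
 = 64/15 + 36/5 + 128/15 + 25/3
 = 85/3

28.333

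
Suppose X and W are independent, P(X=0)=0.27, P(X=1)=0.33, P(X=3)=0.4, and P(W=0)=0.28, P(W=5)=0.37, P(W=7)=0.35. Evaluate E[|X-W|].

E[|X-W|] = Σ_x Σ_w |x-w| · P(X=x)P(W=w)
 = 0·0.0756 + 5·0.0999 + 7·0.0945 + 1·0.0924 + 4·0.1221 + 6·0.1155 + 3·0.112 + 2·0.148 + 4·0.14
 = 0 + 0.4995 + 0.6615 + 0.0924 + 0.4884 + 0.693 + 0.336 + 0.296 + 0.56
 = 3.6268

3.6268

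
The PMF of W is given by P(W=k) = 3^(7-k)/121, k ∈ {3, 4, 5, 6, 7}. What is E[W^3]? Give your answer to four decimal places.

E[W^3] = Σ w^3·P(W=w)
 = 27·81/121 + 64·27/121 + 125·9/121 + 216·3/121 + 343·1/121
 = 2187/121 + 1728/121 + 1125/121 + 648/121 + 343/121
 = 6031/121

49.8430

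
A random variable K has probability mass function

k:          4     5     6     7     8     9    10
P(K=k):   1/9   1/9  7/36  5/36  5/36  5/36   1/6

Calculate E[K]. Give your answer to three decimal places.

7.167

E[K] = Σ k·P(K=k)
 = 4·1/9 + 5·1/9 + 6·7/36 + 7·5/36 + 8·5/36 + 9·5/36 + 10·1/6
 = 4/9 + 5/9 + 7/6 + 35/36 + 10/9 + 5/4 + 5/3
 = 43/6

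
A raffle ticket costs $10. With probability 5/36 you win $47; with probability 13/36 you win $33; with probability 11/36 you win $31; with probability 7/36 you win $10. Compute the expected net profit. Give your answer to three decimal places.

19.861

E[payout] = 47·5/36 + 33·13/36 + 31·11/36 + 10·7/36
 = 235/36 + 143/12 + 341/36 + 35/18
 = 1075/36
Net = 1075/36 - 10 = 715/36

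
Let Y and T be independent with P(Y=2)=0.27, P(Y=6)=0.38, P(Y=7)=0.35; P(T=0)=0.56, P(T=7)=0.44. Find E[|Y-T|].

3.7124

E[|Y-T|] = Σ_y Σ_t |y-t| · P(Y=y)P(T=t)
 = 2·0.1512 + 5·0.1188 + 6·0.2128 + 1·0.1672 + 7·0.196 + 0·0.154
 = 0.3024 + 0.594 + 1.2768 + 0.1672 + 1.372 + 0
 = 3.7124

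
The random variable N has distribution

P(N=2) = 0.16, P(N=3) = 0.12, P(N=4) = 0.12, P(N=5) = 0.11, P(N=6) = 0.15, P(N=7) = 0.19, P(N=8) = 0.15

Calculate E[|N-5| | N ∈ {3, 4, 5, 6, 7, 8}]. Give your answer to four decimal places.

P(N ∈ {3, 4, 5, 6, 7, 8}) = 0.12 + 0.12 + 0.11 + 0.15 + 0.19 + 0.15 = 0.84.
E[|N-5| | N ∈ {3, 4, 5, 6, 7, 8}] = [2·0.12 + 1·0.12 + 0·0.11 + 1·0.15 + 2·0.19 + 3·0.15] / 0.84
 = 1.34 / 0.84
 = 67/42

1.5952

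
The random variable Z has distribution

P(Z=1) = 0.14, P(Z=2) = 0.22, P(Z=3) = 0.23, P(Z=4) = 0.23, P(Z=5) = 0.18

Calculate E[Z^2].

11.27

E[Z^2] = Σ z^2·P(Z=z)
 = 1·0.14 + 4·0.22 + 9·0.23 + 16·0.23 + 25·0.18
 = 0.14 + 0.88 + 2.07 + 3.68 + 4.5
 = 11.27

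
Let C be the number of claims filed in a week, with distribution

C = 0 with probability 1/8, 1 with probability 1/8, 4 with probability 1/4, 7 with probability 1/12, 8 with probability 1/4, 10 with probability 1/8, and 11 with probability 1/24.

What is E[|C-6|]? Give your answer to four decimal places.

E[|C-6|] = Σ |c-6|·P(C=c)
 = 6·1/8 + 5·1/8 + 2·1/4 + 1·1/12 + 2·1/4 + 4·1/8 + 5·1/24
 = 3/4 + 5/8 + 1/2 + 1/12 + 1/2 + 1/2 + 5/24
 = 19/6

3.1667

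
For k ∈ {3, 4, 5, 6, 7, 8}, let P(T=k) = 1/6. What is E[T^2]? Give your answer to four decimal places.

E[T^2] = Σ t^2·P(T=t)
 = 9·1/6 + 16·1/6 + 25·1/6 + 36·1/6 + 49·1/6 + 64·1/6
 = 3/2 + 8/3 + 25/6 + 6 + 49/6 + 32/3
 = 199/6

33.1667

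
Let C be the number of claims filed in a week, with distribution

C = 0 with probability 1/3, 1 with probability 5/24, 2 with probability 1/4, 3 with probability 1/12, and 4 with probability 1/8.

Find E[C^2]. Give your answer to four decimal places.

E[C^2] = Σ c^2·P(C=c)
 = 0·1/3 + 1·5/24 + 4·1/4 + 9·1/12 + 16·1/8
 = 0 + 5/24 + 1 + 3/4 + 2
 = 95/24

3.9583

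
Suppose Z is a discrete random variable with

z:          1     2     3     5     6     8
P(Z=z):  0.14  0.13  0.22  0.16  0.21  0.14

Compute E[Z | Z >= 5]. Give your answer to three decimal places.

P(Z >= 5) = 0.16 + 0.21 + 0.14 = 0.51.
E[Z | Z >= 5] = [5·0.16 + 6·0.21 + 8·0.14] / 0.51
 = 3.18 / 0.51
 = 106/17

6.235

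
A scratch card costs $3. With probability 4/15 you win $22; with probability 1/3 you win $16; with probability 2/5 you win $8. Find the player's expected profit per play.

11.4

E[payout] = 22·4/15 + 16·1/3 + 8·2/5
 = 88/15 + 16/3 + 16/5
 = 72/5
Net = 72/5 - 3 = 57/5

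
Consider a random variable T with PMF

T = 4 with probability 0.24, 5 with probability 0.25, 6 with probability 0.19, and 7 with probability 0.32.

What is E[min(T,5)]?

E[min(T,5)] = Σ min(t,5)·P(T=t)
 = 4·0.24 + 5·0.25 + 5·0.19 + 5·0.32
 = 0.96 + 1.25 + 0.95 + 1.6
 = 4.76

4.76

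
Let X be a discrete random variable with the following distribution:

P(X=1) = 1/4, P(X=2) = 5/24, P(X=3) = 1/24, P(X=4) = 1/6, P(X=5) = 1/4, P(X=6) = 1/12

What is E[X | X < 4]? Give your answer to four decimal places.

P(X < 4) = 1/4 + 5/24 + 1/24 = 1/2.
E[X | X < 4] = [1·1/4 + 2·5/24 + 3·1/24] / (1/2)
 = 19/24 / (1/2)
 = 19/12

1.5833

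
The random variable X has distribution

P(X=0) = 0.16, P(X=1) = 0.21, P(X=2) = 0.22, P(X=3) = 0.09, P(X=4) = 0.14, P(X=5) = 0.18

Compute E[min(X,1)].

0.84

E[min(X,1)] = Σ min(x,1)·P(X=x)
 = 0·0.16 + 1·0.21 + 1·0.22 + 1·0.09 + 1·0.14 + 1·0.18
 = 0 + 0.21 + 0.22 + 0.09 + 0.14 + 0.18
 = 0.84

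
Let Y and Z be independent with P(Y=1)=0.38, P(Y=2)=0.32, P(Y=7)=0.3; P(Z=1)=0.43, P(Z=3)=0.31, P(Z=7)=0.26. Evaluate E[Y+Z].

E[Y+Z] = Σ_y Σ_z (y+z) · P(Y=y)P(Z=z)
 = 2·0.1634 + 4·0.1178 + 8·0.0988 + 3·0.1376 + 5·0.0992 + 9·0.0832 + 8·0.129 + 10·0.093 + 14·0.078
 = 0.3268 + 0.4712 + 0.7904 + 0.4128 + 0.496 + 0.7488 + 1.032 + 0.93 + 1.092
 = 6.3

6.3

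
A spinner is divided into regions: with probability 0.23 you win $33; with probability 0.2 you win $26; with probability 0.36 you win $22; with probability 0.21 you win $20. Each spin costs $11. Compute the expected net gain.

E[payout] = 33·0.23 + 26·0.2 + 22·0.36 + 20·0.21
 = 7.59 + 5.2 + 7.92 + 4.2
 = 24.91
Net = 24.91 - 11 = 13.91

13.91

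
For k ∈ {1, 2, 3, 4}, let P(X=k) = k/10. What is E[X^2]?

10

E[X^2] = Σ x^2·P(X=x)
 = 1·1/10 + 4·1/5 + 9·3/10 + 16·2/5
 = 1/10 + 4/5 + 27/10 + 32/5
 = 10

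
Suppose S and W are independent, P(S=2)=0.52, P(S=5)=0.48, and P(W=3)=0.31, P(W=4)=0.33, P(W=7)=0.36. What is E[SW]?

16.4088

E[SW] = Σ_s Σ_w sw · P(S=s)P(W=w)
 = 6·0.1612 + 8·0.1716 + 14·0.1872 + 15·0.1488 + 20·0.1584 + 35·0.1728
 = 0.9672 + 1.3728 + 2.6208 + 2.232 + 3.168 + 6.048
 = 16.4088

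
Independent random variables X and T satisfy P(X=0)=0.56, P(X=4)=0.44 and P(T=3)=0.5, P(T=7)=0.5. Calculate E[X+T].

6.76

E[X+T] = Σ_x Σ_t (x+t) · P(X=x)P(T=t)
 = 3·0.28 + 7·0.28 + 7·0.22 + 11·0.22
 = 0.84 + 1.96 + 1.54 + 2.42
 = 6.76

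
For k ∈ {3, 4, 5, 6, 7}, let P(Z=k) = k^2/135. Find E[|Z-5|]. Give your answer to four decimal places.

1.2444

E[|Z-5|] = Σ |z-5|·P(Z=z)
 = 2·1/15 + 1·16/135 + 0·5/27 + 1·4/15 + 2·49/135
 = 2/15 + 16/135 + 0 + 4/15 + 98/135
 = 56/45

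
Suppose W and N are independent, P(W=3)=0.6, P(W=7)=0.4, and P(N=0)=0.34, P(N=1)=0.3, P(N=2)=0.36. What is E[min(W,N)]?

E[min(W,N)] = Σ_w Σ_n min(w,n) · P(W=w)P(N=n)
 = 0·0.204 + 1·0.18 + 2·0.216 + 0·0.136 + 1·0.12 + 2·0.144
 = 0 + 0.18 + 0.432 + 0 + 0.12 + 0.288
 = 1.02

1.02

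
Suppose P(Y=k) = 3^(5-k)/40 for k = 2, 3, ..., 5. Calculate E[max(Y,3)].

E[max(Y,3)] = Σ max(y,3)·P(Y=y)
 = 3·27/40 + 3·9/40 + 4·3/40 + 5·1/40
 = 81/40 + 27/40 + 3/10 + 1/8
 = 25/8

3.125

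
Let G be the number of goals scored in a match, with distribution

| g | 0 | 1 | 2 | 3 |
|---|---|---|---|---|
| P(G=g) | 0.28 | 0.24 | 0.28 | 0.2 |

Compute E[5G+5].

E[5G+5] = Σ (5g+5)·P(G=g)
 = 5·0.28 + 10·0.24 + 15·0.28 + 20·0.2
 = 1.4 + 2.4 + 4.2 + 4
 = 12

12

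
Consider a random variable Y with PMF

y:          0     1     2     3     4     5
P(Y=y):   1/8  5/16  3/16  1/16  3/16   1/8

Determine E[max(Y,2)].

E[max(Y,2)] = Σ max(y,2)·P(Y=y)
 = 2·1/8 + 2·5/16 + 2·3/16 + 3·1/16 + 4·3/16 + 5·1/8
 = 1/4 + 5/8 + 3/8 + 3/16 + 3/4 + 5/8
 = 45/16

2.8125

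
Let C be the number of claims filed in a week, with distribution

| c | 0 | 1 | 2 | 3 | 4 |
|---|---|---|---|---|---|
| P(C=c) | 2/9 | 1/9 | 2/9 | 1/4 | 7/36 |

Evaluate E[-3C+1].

E[-3C+1] = Σ (-3c+1)·P(C=c)
 = 1·2/9 + (-2)·1/9 + (-5)·2/9 + (-8)·1/4 + (-11)·7/36
 = 2/9 + (-2/9) + (-10/9) + (-2) + (-77/36)
 = -21/4

-5.25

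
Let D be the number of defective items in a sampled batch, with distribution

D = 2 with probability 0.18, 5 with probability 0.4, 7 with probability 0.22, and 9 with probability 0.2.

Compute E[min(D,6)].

4.88

E[min(D,6)] = Σ min(d,6)·P(D=d)
 = 2·0.18 + 5·0.4 + 6·0.22 + 6·0.2
 = 0.36 + 2 + 1.32 + 1.2
 = 4.88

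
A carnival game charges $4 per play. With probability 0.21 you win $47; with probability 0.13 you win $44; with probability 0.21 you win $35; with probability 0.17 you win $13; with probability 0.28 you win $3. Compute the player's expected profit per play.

E[payout] = 47·0.21 + 44·0.13 + 35·0.21 + 13·0.17 + 3·0.28
 = 9.87 + 5.72 + 7.35 + 2.21 + 0.84
 = 25.99
Net = 25.99 - 4 = 21.99

21.99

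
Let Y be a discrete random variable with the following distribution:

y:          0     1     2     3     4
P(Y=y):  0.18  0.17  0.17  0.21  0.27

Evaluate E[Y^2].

E[Y^2] = Σ y^2·P(Y=y)
 = 0·0.18 + 1·0.17 + 4·0.17 + 9·0.21 + 16·0.27
 = 0 + 0.17 + 0.68 + 1.89 + 4.32
 = 7.06

7.06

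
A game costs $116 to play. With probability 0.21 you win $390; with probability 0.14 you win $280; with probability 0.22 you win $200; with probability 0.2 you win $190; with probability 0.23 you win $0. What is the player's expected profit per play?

87.1

E[payout] = 390·0.21 + 280·0.14 + 200·0.22 + 190·0.2 + 0·0.23
 = 81.9 + 39.2 + 44 + 38 + 0
 = 203.1
Net = 203.1 - 116 = 87.1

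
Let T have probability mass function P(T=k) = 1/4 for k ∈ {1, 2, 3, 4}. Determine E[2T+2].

E[2T+2] = Σ (2t+2)·P(T=t)
 = 4·1/4 + 6·1/4 + 8·1/4 + 10·1/4
 = 1 + 3/2 + 2 + 5/2
 = 7

7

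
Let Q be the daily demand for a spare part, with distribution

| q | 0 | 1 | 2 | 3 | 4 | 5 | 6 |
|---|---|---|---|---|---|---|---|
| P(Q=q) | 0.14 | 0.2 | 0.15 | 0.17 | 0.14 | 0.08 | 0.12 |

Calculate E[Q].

E[Q] = Σ q·P(Q=q)
 = 0·0.14 + 1·0.2 + 2·0.15 + 3·0.17 + 4·0.14 + 5·0.08 + 6·0.12
 = 0 + 0.2 + 0.3 + 0.51 + 0.56 + 0.4 + 0.72
 = 2.69

2.69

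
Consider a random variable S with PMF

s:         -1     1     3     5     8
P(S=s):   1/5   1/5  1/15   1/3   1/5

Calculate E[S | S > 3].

6.125

P(S > 3) = 1/3 + 1/5 = 8/15.
E[S | S > 3] = [5·1/3 + 8·1/5] / (8/15)
 = 49/15 / (8/15)
 = 49/8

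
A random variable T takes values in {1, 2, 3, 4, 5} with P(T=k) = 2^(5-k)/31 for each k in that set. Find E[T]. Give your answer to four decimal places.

E[T] = Σ t·P(T=t)
 = 1·16/31 + 2·8/31 + 3·4/31 + 4·2/31 + 5·1/31
 = 16/31 + 16/31 + 12/31 + 8/31 + 5/31
 = 57/31

1.8387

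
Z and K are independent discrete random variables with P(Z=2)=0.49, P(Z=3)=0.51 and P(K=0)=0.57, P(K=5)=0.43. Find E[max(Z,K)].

3.5807

E[max(Z,K)] = Σ_z Σ_k max(z,k) · P(Z=z)P(K=k)
 = 2·0.2793 + 5·0.2107 + 3·0.2907 + 5·0.2193
 = 0.5586 + 1.0535 + 0.8721 + 1.0965
 = 3.5807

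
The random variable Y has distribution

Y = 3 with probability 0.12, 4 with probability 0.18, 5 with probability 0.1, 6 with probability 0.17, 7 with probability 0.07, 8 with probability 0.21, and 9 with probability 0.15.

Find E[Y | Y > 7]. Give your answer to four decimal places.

8.4167

P(Y > 7) = 0.21 + 0.15 = 0.36.
E[Y | Y > 7] = [8·0.21 + 9·0.15] / 0.36
 = 3.03 / 0.36
 = 101/12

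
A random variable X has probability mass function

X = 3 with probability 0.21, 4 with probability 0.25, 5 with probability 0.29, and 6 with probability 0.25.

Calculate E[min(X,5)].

E[min(X,5)] = Σ min(x,5)·P(X=x)
 = 3·0.21 + 4·0.25 + 5·0.29 + 5·0.25
 = 0.63 + 1 + 1.45 + 1.25
 = 4.33

4.33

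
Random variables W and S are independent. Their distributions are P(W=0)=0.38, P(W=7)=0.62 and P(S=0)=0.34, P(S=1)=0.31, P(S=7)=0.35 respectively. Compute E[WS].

E[WS] = Σ_w Σ_s ws · P(W=w)P(S=s)
 = 0·0.1292 + 0·0.1178 + 0·0.133 + 0·0.2108 + 7·0.1922 + 49·0.217
 = 0 + 0 + 0 + 0 + 1.3454 + 10.633
 = 11.9784

11.9784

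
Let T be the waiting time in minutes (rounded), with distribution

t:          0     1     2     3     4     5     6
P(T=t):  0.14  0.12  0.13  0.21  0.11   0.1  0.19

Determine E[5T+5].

20.45

E[5T+5] = Σ (5t+5)·P(T=t)
 = 5·0.14 + 10·0.12 + 15·0.13 + 20·0.21 + 25·0.11 + 30·0.1 + 35·0.19
 = 0.7 + 1.2 + 1.95 + 4.2 + 2.75 + 3 + 6.65
 = 20.45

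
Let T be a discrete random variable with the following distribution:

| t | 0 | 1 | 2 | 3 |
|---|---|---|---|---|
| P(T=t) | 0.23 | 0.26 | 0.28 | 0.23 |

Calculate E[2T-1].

2.02

E[2T-1] = Σ (2t-1)·P(T=t)
 = (-1)·0.23 + 1·0.26 + 3·0.28 + 5·0.23
 = (-0.23) + 0.26 + 0.84 + 1.15
 = 2.02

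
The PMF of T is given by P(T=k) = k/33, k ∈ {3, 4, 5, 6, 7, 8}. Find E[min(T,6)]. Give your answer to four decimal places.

E[min(T,6)] = Σ min(t,6)·P(T=t)
 = 3·1/11 + 4·4/33 + 5·5/33 + 6·2/11 + 6·7/33 + 6·8/33
 = 3/11 + 16/33 + 25/33 + 12/11 + 14/11 + 16/11
 = 16/3

5.3333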